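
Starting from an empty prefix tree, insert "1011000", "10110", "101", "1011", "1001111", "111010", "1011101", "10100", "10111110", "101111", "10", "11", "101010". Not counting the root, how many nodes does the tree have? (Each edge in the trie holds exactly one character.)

27

For each word, the new-node count is its length minus the longest prefix already in the trie:
  "1011000" → 7 new (1, 0, 1, 1, 0, 0, 0)
  "10110" → prefix "10110" already present; 0 new (none)
  "101" → prefix "101" already present; 0 new (none)
  "1011" → prefix "1011" already present; 0 new (none)
  "1001111" → prefix "10" already present; 5 new (0, 1, 1, 1, 1)
  "111010" → prefix "1" already present; 5 new (1, 1, 0, 1, 0)
  "1011101" → prefix "1011" already present; 3 new (1, 0, 1)
  "10100" → prefix "101" already present; 2 new (0, 0)
  "10111110" → prefix "10111" already present; 3 new (1, 1, 0)
  "101111" → prefix "101111" already present; 0 new (none)
  "10" → prefix "10" already present; 0 new (none)
  "11" → prefix "11" already present; 0 new (none)
  "101010" → prefix "1010" already present; 2 new (1, 0)
Total nodes = 7 + 0 + 0 + 0 + 5 + 5 + 3 + 2 + 3 + 0 + 0 + 0 + 2 = 27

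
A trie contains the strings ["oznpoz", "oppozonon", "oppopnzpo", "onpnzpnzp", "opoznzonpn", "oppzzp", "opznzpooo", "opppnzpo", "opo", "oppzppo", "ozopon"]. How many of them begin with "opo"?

2

Traverse to the node for "opo", then collect every word in that subtree.
Words under "opo": opo, opoznzonpn
Count: 2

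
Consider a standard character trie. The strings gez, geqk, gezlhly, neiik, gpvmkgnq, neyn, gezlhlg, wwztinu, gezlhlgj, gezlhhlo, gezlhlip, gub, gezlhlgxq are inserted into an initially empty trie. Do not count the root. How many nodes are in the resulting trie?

Count nodes per top-level branch (shared prefixes stored once):
  'g'-branch (geqk, gez, gezlhhlo, gezlhlg, gezlhlgj, gezlhlgxq, gezlhlip, gezlhly, gpvmkgnq, gub): 27 nodes
  'n'-branch (neiik, neyn): 7 nodes
  'w'-branch (wwztinu): 7 nodes
Sum: 41

41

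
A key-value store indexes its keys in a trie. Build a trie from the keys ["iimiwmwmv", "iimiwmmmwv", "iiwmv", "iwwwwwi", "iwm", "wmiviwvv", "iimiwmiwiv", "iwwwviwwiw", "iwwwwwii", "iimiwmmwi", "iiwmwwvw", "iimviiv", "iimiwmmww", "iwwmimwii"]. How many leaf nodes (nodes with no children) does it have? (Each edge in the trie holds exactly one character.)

A leaf is a node with no children — equivalently, the end of a word that is not a proper prefix of any other stored word.
Those words: "iimiwmiwiv", "iimiwmmmwv", "iimiwmmwi", "iimiwmmww", "iimiwmwmv", "iimviiv", "iiwmv", "iiwmwwvw", "iwm", "iwwmimwii", "iwwwviwwiw", "iwwwwwii", "wmiviwvv"
Leaf count: 13

13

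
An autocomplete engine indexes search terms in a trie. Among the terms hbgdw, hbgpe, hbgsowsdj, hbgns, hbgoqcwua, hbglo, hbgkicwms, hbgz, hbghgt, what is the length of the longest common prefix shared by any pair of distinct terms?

Look for the deepest trie node that still has at least two words in its subtree.
"hbgdw" and "hbghgt" agree on "hbg" (3 characters) before diverging; nothing deeper is shared.
Longest shared-prefix length: 3

3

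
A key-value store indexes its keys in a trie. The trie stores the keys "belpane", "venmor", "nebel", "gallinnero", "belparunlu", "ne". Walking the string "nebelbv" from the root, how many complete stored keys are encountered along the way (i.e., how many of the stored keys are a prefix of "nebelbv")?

2

Check each prefix of "nebelbv" against the stored set — each match is an end-marker on the path.
Prefixes of the query that are stored words: "ne", "nebel"
Count: 2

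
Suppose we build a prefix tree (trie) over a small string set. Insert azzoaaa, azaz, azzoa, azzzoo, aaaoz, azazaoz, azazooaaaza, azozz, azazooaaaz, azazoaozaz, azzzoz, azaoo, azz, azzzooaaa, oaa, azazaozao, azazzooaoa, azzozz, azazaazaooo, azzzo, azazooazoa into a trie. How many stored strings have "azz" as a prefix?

Walk to "azz"; the words in its subtree are exactly those with that prefix.
Matches: "azz", "azzoa", "azzoaaa", "azzozz", "azzzo", "azzzoo", "azzzooaaa", "azzzoz"
Count: 8

8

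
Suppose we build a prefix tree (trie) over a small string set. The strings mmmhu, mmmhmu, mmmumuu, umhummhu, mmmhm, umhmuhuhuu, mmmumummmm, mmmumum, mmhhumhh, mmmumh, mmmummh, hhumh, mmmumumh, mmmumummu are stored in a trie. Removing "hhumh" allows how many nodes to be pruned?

5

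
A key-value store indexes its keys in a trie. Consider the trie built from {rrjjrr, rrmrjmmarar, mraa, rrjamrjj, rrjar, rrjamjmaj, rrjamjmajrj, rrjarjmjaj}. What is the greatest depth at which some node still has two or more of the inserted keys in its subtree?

9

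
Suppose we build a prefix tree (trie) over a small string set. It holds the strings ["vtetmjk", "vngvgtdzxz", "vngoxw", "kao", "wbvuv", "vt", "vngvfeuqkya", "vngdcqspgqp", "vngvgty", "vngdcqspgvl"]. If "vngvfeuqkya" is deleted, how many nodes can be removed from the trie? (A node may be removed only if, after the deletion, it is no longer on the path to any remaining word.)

7

After clearing the end-marker at "vngvfeuqkya", prune upward until reaching a node still needed by another word.
The suffix "feuqkya" (7 nodes) is used only by "vngvfeuqkya"; the node for "vngv" still has the child "g", so pruning stops there.
Nodes removed: 7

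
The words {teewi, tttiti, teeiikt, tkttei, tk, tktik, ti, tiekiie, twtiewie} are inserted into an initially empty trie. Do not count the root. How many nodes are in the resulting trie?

34

Trie structure (* marks end of a word):
(root)
└─ t
   ├─ e
   │  └─ e
   │     ├─ i
   │     │  └─ i
   │     │     └─ k
   │     │        └─ t *
   │     └─ w
   │        └─ i *
   ├─ i *
   │  └─ e
   │     └─ k
   │        └─ i
   │           └─ i
   │              └─ e *
   ├─ k *
   │  └─ t
   │     ├─ i
   │     │  └─ k *
   │     └─ t
   │        └─ e
   │           └─ i *
   ├─ t
   │  └─ t
   │     └─ i
   │        └─ t
   │           └─ i *
   └─ w
      └─ t
         └─ i
            └─ e
               └─ w
                  └─ i
                     └─ e *
Counting every labelled node above: 34.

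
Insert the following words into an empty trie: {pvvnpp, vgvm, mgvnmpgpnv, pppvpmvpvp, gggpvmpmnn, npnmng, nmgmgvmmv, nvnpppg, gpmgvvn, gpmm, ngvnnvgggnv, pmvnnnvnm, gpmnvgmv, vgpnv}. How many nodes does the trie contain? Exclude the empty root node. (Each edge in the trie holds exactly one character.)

92

Insert word by word; a character creates a node only if that edge doesn't already exist:
  "pvvnpp" → 6 new (p, v, v, n, p, p)
  "vgvm" → 4 new (v, g, v, m)
  "mgvnmpgpnv" → 10 new (m, g, v, n, m, p, g, p, n, v)
  "pppvpmvpvp" → prefix "p" already present; 9 new (p, p, v, p, m, v, p, v, p)
  "gggpvmpmnn" → 10 new (g, g, g, p, v, m, p, m, n, n)
  "npnmng" → 6 new (n, p, n, m, n, g)
  "nmgmgvmmv" → prefix "n" already present; 8 new (m, g, m, g, v, m, m, v)
  "nvnpppg" → prefix "n" already present; 6 new (v, n, p, p, p, g)
  "gpmgvvn" → prefix "g" already present; 6 new (p, m, g, v, v, n)
  "gpmm" → prefix "gpm" already present; 1 new (m)
  "ngvnnvgggnv" → prefix "n" already present; 10 new (g, v, n, n, v, g, g, g, n, v)
  "pmvnnnvnm" → prefix "p" already present; 8 new (m, v, n, n, n, v, n, m)
  "gpmnvgmv" → prefix "gpm" already present; 5 new (n, v, g, m, v)
  "vgpnv" → prefix "vg" already present; 3 new (p, n, v)
Total nodes = 6 + 4 + 10 + 9 + 10 + 6 + 8 + 6 + 6 + 1 + 10 + 8 + 5 + 3 = 92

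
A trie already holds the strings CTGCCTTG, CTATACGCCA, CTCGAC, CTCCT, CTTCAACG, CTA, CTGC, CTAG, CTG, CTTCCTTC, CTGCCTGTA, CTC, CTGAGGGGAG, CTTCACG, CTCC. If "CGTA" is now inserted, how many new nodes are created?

3

"C" is already a path in the trie; the remaining "GTA" must be added.
So 4 − 1 = 3 new nodes.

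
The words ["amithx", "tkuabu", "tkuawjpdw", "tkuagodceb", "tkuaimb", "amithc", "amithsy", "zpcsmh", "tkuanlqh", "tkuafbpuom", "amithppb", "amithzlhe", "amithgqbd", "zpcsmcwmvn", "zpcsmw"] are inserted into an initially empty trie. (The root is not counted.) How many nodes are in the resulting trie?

62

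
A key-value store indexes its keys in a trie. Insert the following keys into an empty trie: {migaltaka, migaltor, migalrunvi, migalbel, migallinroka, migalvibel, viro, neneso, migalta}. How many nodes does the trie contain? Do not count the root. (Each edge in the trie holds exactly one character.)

For each word, the new-node count is its length minus the longest prefix already in the trie:
  "migaltaka" → 9 new (m, i, g, a, l, t, a, k, a)
  "migaltor" → prefix "migalt" already present; 2 new (o, r)
  "migalrunvi" → prefix "migal" already present; 5 new (r, u, n, v, i)
  "migalbel" → prefix "migal" already present; 3 new (b, e, l)
  "migallinroka" → prefix "migal" already present; 7 new (l, i, n, r, o, k, a)
  "migalvibel" → prefix "migal" already present; 5 new (v, i, b, e, l)
  "viro" → 4 new (v, i, r, o)
  "neneso" → 6 new (n, e, n, e, s, o)
  "migalta" → prefix "migalta" already present; 0 new (none)
Total nodes = 9 + 2 + 5 + 3 + 7 + 5 + 4 + 6 + 0 = 41

41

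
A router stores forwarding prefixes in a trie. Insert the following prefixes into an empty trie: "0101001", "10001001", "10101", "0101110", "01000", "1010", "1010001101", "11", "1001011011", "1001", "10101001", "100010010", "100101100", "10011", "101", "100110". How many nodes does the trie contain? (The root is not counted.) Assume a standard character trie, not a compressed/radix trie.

44

Trace insertions, counting only characters that open a new branch:
  "0101001" → 7 new (0, 1, 0, 1, 0, 0, 1)
  "10001001" → 8 new (1, 0, 0, 0, 1, 0, 0, 1)
  "10101" → prefix "10" already present; 3 new (1, 0, 1)
  "0101110" → prefix "0101" already present; 3 new (1, 1, 0)
  "01000" → prefix "010" already present; 2 new (0, 0)
  "1010" → prefix "1010" already present; 0 new (none)
  "1010001101" → prefix "1010" already present; 6 new (0, 0, 1, 1, 0, 1)
  "11" → prefix "1" already present; 1 new (1)
  "1001011011" → prefix "100" already present; 7 new (1, 0, 1, 1, 0, 1, 1)
  "1001" → prefix "1001" already present; 0 new (none)
  "10101001" → prefix "10101" already present; 3 new (0, 0, 1)
  "100010010" → prefix "10001001" already present; 1 new (0)
  "100101100" → prefix "10010110" already present; 1 new (0)
  "10011" → prefix "1001" already present; 1 new (1)
  "101" → prefix "101" already present; 0 new (none)
  "100110" → prefix "10011" already present; 1 new (0)
Total nodes = 7 + 8 + 3 + 3 + 2 + 0 + 6 + 1 + 7 + 0 + 3 + 1 + 1 + 1 + 0 + 1 = 44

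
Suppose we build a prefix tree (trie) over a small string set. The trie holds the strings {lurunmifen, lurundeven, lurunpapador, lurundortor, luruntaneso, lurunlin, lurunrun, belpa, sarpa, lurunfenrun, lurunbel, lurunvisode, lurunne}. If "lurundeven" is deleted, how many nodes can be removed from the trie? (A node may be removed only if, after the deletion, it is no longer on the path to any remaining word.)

4

A node on "lurundeven"'s path can go only if nothing else ends at it or branches off below it.
The suffix "even" (4 nodes) is used only by "lurundeven"; the node for "lurund" still has the child "o", so pruning stops there.
Nodes removed: 4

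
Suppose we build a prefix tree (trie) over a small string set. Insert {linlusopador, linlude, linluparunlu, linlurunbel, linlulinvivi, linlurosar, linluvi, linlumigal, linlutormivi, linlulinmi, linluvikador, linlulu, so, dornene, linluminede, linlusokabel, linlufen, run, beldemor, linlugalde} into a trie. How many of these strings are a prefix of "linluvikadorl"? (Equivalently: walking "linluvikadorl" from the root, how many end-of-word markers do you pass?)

2

Walk "linluvikadorl" from the root; an end-of-word marker is hit whenever a stored word is a prefix of "linluvikadorl".
Prefixes of the query that are stored words: "linluvi", "linluvikador"
Count: 2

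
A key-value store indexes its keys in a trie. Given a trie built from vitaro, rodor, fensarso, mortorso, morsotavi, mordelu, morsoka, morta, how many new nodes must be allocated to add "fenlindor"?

6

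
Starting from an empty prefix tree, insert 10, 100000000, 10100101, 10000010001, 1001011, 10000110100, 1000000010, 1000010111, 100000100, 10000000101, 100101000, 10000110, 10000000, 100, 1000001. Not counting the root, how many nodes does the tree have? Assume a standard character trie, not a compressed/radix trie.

40

Insert word by word; a character creates a node only if that edge doesn't already exist:
  "10" → 2 new (1, 0)
  "100000000" → prefix "10" already present; 7 new (0, 0, 0, 0, 0, 0, 0)
  "10100101" → prefix "10" already present; 6 new (1, 0, 0, 1, 0, 1)
  "10000010001" → prefix "100000" already present; 5 new (1, 0, 0, 0, 1)
  "1001011" → prefix "100" already present; 4 new (1, 0, 1, 1)
  "10000110100" → prefix "10000" already present; 6 new (1, 1, 0, 1, 0, 0)
  "1000000010" → prefix "10000000" already present; 2 new (1, 0)
  "1000010111" → prefix "100001" already present; 4 new (0, 1, 1, 1)
  "100000100" → prefix "100000100" already present; 0 new (none)
  "10000000101" → prefix "1000000010" already present; 1 new (1)
  "100101000" → prefix "100101" already present; 3 new (0, 0, 0)
  "10000110" → prefix "10000110" already present; 0 new (none)
  "10000000" → prefix "10000000" already present; 0 new (none)
  "100" → prefix "100" already present; 0 new (none)
  "1000001" → prefix "1000001" already present; 0 new (none)
Total nodes = 2 + 7 + 6 + 5 + 4 + 6 + 2 + 4 + 0 + 1 + 3 + 0 + 0 + 0 + 0 = 40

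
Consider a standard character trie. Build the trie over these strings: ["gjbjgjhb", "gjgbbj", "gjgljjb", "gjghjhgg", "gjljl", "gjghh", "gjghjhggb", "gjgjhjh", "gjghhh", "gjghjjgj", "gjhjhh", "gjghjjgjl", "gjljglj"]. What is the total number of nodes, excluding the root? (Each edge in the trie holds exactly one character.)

Insert word by word; a character creates a node only if that edge doesn't already exist:
  "gjbjgjhb" → 8 new (g, j, b, j, g, j, h, b)
  "gjgbbj" → prefix "gj" already present; 4 new (g, b, b, j)
  "gjgljjb" → prefix "gjg" already present; 4 new (l, j, j, b)
  "gjghjhgg" → prefix "gjg" already present; 5 new (h, j, h, g, g)
  "gjljl" → prefix "gj" already present; 3 new (l, j, l)
  "gjghh" → prefix "gjgh" already present; 1 new (h)
  "gjghjhggb" → prefix "gjghjhgg" already present; 1 new (b)
  "gjgjhjh" → prefix "gjg" already present; 4 new (j, h, j, h)
  "gjghhh" → prefix "gjghh" already present; 1 new (h)
  "gjghjjgj" → prefix "gjghj" already present; 3 new (j, g, j)
  "gjhjhh" → prefix "gj" already present; 4 new (h, j, h, h)
  "gjghjjgjl" → prefix "gjghjjgj" already present; 1 new (l)
  "gjljglj" → prefix "gjlj" already present; 3 new (g, l, j)
Total nodes = 8 + 4 + 4 + 5 + 3 + 1 + 1 + 4 + 1 + 3 + 4 + 1 + 3 = 42

42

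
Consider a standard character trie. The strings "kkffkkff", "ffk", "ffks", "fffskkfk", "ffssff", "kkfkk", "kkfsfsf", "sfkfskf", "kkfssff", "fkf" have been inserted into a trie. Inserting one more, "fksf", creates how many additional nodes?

Walking "fksf" from the root, the first 2 characters ("fk") follow existing edges; "s" is the first miss.
So 4 − 2 = 2 new nodes.

2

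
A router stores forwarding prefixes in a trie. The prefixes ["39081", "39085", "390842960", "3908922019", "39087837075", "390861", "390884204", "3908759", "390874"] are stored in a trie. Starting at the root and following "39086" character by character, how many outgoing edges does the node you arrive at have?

1

The children of the "39086" node are the distinct next characters among strings starting with "39086".
Distinct next characters after "39086": 1.
That node has 1 child edge.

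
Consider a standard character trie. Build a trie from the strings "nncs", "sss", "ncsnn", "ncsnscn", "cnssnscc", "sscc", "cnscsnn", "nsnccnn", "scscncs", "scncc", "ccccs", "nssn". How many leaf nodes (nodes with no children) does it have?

A leaf is a node with no children — equivalently, the end of a word that is not a proper prefix of any other stored word.
Those words: "ccccs", "cnscsnn", "cnssnscc", "ncsnn", "ncsnscn", "nncs", "nsnccnn", "nssn", "scncc", "scscncs", "sscc", "sss"
Leaf count: 12

12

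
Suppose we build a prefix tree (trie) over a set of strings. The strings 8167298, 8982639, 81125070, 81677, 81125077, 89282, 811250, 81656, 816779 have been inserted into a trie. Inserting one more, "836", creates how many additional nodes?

2

Walking "836" from the root, the first 1 characters ("8") follow existing edges; "3" is the first miss.
So 3 − 1 = 2 new nodes.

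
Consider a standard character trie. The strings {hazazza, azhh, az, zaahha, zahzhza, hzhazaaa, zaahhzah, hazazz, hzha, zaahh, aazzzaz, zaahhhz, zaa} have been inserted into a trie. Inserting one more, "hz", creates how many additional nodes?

"hz" is already a full path in the trie; only an end-marker is added.
No new nodes are needed: 0.

0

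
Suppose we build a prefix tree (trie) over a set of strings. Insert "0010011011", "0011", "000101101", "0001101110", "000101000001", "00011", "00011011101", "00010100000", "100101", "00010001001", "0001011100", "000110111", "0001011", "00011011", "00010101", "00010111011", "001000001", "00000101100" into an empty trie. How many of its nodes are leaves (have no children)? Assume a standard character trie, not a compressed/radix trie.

12

Leaves are exactly the stored words that no other stored word extends.
Those words: "00000101100", "00010001001", "000101000001", "00010101", "000101101", "0001011100", "00010111011", "00011011101", "001000001", "0010011011", "0011", "100101"
Leaf count: 12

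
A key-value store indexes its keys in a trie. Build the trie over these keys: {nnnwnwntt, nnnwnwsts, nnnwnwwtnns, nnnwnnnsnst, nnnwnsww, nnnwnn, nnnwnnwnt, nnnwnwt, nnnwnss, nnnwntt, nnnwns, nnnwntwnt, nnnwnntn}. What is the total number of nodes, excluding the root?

Insert word by word; a character creates a node only if that edge doesn't already exist:
  "nnnwnwntt" → 9 new (n, n, n, w, n, w, n, t, t)
  "nnnwnwsts" → prefix "nnnwnw" already present; 3 new (s, t, s)
  "nnnwnwwtnns" → prefix "nnnwnw" already present; 5 new (w, t, n, n, s)
  "nnnwnnnsnst" → prefix "nnnwn" already present; 6 new (n, n, s, n, s, t)
  "nnnwnsww" → prefix "nnnwn" already present; 3 new (s, w, w)
  "nnnwnn" → prefix "nnnwnn" already present; 0 new (none)
  "nnnwnnwnt" → prefix "nnnwnn" already present; 3 new (w, n, t)
  "nnnwnwt" → prefix "nnnwnw" already present; 1 new (t)
  "nnnwnss" → prefix "nnnwns" already present; 1 new (s)
  "nnnwntt" → prefix "nnnwn" already present; 2 new (t, t)
  "nnnwns" → prefix "nnnwns" already present; 0 new (none)
  "nnnwntwnt" → prefix "nnnwnt" already present; 3 new (w, n, t)
  "nnnwnntn" → prefix "nnnwnn" already present; 2 new (t, n)
Total nodes = 9 + 3 + 5 + 6 + 3 + 0 + 3 + 1 + 1 + 2 + 0 + 3 + 2 = 38

38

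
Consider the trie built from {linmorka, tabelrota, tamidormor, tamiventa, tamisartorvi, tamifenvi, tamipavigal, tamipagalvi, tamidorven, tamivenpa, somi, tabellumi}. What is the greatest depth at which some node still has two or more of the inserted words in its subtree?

7

The deepest shared node is where two words last agree before diverging.
"tamidormor" and "tamidorven" agree on "tamidor" (7 characters) before diverging; nothing deeper is shared.
Longest shared-prefix length: 7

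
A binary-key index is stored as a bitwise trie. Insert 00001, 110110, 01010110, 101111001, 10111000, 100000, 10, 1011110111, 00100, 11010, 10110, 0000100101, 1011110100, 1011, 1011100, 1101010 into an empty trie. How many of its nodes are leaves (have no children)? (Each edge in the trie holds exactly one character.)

A leaf is a node with no children — equivalently, the end of a word that is not a proper prefix of any other stored word.
Those words: "0000100101", "00100", "01010110", "100000", "10110", "10111000", "101111001", "1011110100", "1011110111", "1101010", "110110"
Leaf count: 11

11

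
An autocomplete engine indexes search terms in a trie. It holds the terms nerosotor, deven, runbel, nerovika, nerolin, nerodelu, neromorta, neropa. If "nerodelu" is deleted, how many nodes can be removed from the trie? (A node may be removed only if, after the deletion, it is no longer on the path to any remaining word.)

Walk "nerodelu" from the leaf back toward the root, removing each node that no remaining word uses.
The suffix "delu" (4 nodes) is used only by "nerodelu"; the node for "nero" still has the child "s", so pruning stops there.
Nodes removed: 4

4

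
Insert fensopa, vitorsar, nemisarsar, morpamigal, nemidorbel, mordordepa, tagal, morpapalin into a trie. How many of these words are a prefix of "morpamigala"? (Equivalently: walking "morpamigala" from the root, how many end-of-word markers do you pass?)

1

Check each prefix of "morpamigala" against the stored set — each match is an end-marker on the path.
Prefixes of the query that are stored words: "morpamigal"
Count: 1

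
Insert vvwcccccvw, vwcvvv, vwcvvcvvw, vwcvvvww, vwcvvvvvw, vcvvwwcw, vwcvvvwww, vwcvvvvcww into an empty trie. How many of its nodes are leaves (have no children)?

6

A leaf is a node with no children — equivalently, the end of a word that is not a proper prefix of any other stored word.
Those words: "vcvvwwcw", "vvwcccccvw", "vwcvvcvvw", "vwcvvvvcww", "vwcvvvvvw", "vwcvvvwww"
Leaf count: 6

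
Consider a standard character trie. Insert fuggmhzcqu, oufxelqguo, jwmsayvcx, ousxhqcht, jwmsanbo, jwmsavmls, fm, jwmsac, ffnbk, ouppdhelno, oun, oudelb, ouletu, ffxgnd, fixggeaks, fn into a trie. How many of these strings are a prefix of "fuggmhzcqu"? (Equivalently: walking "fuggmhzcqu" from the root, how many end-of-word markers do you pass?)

Check each prefix of "fuggmhzcqu" against the stored set — each match is an end-marker on the path.
Prefixes of the query that are stored words: "fuggmhzcqu"
Count: 1

1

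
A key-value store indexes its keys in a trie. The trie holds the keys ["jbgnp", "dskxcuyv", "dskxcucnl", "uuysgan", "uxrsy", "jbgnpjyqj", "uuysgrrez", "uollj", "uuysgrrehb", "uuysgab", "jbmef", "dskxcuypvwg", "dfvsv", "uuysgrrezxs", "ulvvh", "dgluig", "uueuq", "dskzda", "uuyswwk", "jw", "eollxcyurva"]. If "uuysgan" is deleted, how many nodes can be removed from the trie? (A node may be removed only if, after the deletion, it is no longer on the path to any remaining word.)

1

A node on "uuysgan"'s path can go only if nothing else ends at it or branches off below it.
The suffix "n" (1 node) is used only by "uuysgan"; the node for "uuysga" still has the child "b", so pruning stops there.
Nodes removed: 1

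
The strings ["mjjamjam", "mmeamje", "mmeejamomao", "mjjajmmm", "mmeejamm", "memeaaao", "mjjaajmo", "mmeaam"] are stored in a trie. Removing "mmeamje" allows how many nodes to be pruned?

Walk "mmeamje" from the leaf back toward the root, removing each node that no remaining word uses.
The suffix "mje" (3 nodes) is used only by "mmeamje"; the node for "mmea" still has the child "a", so pruning stops there.
Nodes removed: 3

3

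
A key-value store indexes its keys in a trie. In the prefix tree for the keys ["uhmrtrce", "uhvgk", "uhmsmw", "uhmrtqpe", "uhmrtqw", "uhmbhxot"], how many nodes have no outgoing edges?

Leaves are exactly the stored words that no other stored word extends.
Those words: "uhmbhxot", "uhmrtqpe", "uhmrtqw", "uhmrtrce", "uhmsmw", "uhvgk"
Leaf count: 6

6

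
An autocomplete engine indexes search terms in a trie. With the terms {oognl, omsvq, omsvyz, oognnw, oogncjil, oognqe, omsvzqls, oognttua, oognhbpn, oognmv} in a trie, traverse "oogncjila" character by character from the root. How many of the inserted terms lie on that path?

1

Check each prefix of "oogncjila" against the stored set — each match is an end-marker on the path.
Prefixes of the query that are stored words: "oogncjil"
Count: 1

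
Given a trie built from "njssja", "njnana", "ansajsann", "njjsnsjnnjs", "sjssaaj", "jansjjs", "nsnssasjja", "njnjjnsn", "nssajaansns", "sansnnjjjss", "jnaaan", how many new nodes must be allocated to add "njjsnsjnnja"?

"njjsnsjnnj" is already a path in the trie; the remaining "a" must be added.
New nodes needed: |"njjsnsjnnja"| − 10 = 11 − 10 = 1.

1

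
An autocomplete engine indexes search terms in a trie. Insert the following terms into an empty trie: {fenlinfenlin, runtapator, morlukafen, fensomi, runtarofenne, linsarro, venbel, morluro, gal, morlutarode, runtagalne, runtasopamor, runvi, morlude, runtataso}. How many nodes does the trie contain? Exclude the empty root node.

Trace insertions, counting only characters that open a new branch:
  "fenlinfenlin" → 12 new (f, e, n, l, i, n, f, e, n, l, i, n)
  "runtapator" → 10 new (r, u, n, t, a, p, a, t, o, r)
  "morlukafen" → 10 new (m, o, r, l, u, k, a, f, e, n)
  "fensomi" → prefix "fen" already present; 4 new (s, o, m, i)
  "runtarofenne" → prefix "runta" already present; 7 new (r, o, f, e, n, n, e)
  "linsarro" → 8 new (l, i, n, s, a, r, r, o)
  "venbel" → 6 new (v, e, n, b, e, l)
  "morluro" → prefix "morlu" already present; 2 new (r, o)
  "gal" → 3 new (g, a, l)
  "morlutarode" → prefix "morlu" already present; 6 new (t, a, r, o, d, e)
  "runtagalne" → prefix "runta" already present; 5 new (g, a, l, n, e)
  "runtasopamor" → prefix "runta" already present; 7 new (s, o, p, a, m, o, r)
  "runvi" → prefix "run" already present; 2 new (v, i)
  "morlude" → prefix "morlu" already present; 2 new (d, e)
  "runtataso" → prefix "runta" already present; 4 new (t, a, s, o)
Total nodes = 12 + 10 + 10 + 4 + 7 + 8 + 6 + 2 + 3 + 6 + 5 + 7 + 2 + 2 + 4 = 88

88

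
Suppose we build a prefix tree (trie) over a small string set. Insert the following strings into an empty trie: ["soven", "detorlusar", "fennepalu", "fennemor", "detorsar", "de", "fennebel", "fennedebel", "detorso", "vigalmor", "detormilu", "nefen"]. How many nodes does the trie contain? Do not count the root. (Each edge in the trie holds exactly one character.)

56

Insert word by word; a character creates a node only if that edge doesn't already exist:
  "soven" → 5 new (s, o, v, e, n)
  "detorlusar" → 10 new (d, e, t, o, r, l, u, s, a, r)
  "fennepalu" → 9 new (f, e, n, n, e, p, a, l, u)
  "fennemor" → prefix "fenne" already present; 3 new (m, o, r)
  "detorsar" → prefix "detor" already present; 3 new (s, a, r)
  "de" → prefix "de" already present; 0 new (none)
  "fennebel" → prefix "fenne" already present; 3 new (b, e, l)
  "fennedebel" → prefix "fenne" already present; 5 new (d, e, b, e, l)
  "detorso" → prefix "detors" already present; 1 new (o)
  "vigalmor" → 8 new (v, i, g, a, l, m, o, r)
  "detormilu" → prefix "detor" already present; 4 new (m, i, l, u)
  "nefen" → 5 new (n, e, f, e, n)
Total nodes = 5 + 10 + 9 + 3 + 3 + 0 + 3 + 5 + 1 + 8 + 4 + 5 = 56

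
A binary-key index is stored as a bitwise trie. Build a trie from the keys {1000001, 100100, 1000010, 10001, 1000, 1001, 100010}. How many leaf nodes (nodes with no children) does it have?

A leaf is a node with no children — equivalently, the end of a word that is not a proper prefix of any other stored word.
Those words: "1000001", "1000010", "100010", "100100"
Leaf count: 4

4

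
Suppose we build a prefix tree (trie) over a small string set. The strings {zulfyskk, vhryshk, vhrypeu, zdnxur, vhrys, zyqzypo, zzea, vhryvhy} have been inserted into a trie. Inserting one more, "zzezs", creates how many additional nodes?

2

"zze" is already a path in the trie; the remaining "zs" must be added.
New nodes needed: |"zzezs"| − 3 = 5 − 3 = 2.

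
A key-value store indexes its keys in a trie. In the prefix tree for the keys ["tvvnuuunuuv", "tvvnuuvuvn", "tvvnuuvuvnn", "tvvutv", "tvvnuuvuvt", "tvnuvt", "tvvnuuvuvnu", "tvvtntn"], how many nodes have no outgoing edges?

Leaves are exactly the stored words that no other stored word extends.
Those words: "tvnuvt", "tvvnuuunuuv", "tvvnuuvuvnn", "tvvnuuvuvnu", "tvvnuuvuvt", "tvvtntn", "tvvutv"
Leaf count: 7

7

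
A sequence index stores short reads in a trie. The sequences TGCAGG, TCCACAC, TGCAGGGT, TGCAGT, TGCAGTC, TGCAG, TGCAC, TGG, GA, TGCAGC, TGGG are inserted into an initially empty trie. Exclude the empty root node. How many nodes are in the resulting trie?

22

Trie structure (* marks end of a word):
(root)
├─ G
│  └─ A *
└─ T
   ├─ C
   │  └─ C
   │     └─ A
   │        └─ C
   │           └─ A
   │              └─ C *
   └─ G
      ├─ C
      │  └─ A
      │     ├─ C *
      │     └─ G *
      │        ├─ C *
      │        ├─ G *
      │        │  └─ G
      │        │     └─ T *
      │        └─ T *
      │           └─ C *
      └─ G *
         └─ G *
Counting every labelled node above: 22.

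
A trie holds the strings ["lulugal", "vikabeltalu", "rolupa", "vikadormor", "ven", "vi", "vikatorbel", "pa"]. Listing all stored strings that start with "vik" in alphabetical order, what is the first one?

vikabeltalu

DFS of the "vik" subtree visits, in order: "vikabeltalu", "vikadormor", "vikatorbel"
The 1st is vikabeltalu.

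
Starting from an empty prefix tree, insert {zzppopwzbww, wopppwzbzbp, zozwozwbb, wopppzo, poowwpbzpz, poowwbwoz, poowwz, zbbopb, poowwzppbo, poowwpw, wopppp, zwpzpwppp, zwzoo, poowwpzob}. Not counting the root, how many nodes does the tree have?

Insert word by word; a character creates a node only if that edge doesn't already exist:
  "zzppopwzbww" → 11 new (z, z, p, p, o, p, w, z, b, w, w)
  "wopppwzbzbp" → 11 new (w, o, p, p, p, w, z, b, z, b, p)
  "zozwozwbb" → prefix "z" already present; 8 new (o, z, w, o, z, w, b, b)
  "wopppzo" → prefix "woppp" already present; 2 new (z, o)
  "poowwpbzpz" → 10 new (p, o, o, w, w, p, b, z, p, z)
  "poowwbwoz" → prefix "pooww" already present; 4 new (b, w, o, z)
  "poowwz" → prefix "pooww" already present; 1 new (z)
  "zbbopb" → prefix "z" already present; 5 new (b, b, o, p, b)
  "poowwzppbo" → prefix "poowwz" already present; 4 new (p, p, b, o)
  "poowwpw" → prefix "poowwp" already present; 1 new (w)
  "wopppp" → prefix "woppp" already present; 1 new (p)
  "zwpzpwppp" → prefix "z" already present; 8 new (w, p, z, p, w, p, p, p)
  "zwzoo" → prefix "zw" already present; 3 new (z, o, o)
  "poowwpzob" → prefix "poowwp" already present; 3 new (z, o, b)
Total nodes = 11 + 11 + 8 + 2 + 10 + 4 + 1 + 5 + 4 + 1 + 1 + 8 + 3 + 3 = 72

72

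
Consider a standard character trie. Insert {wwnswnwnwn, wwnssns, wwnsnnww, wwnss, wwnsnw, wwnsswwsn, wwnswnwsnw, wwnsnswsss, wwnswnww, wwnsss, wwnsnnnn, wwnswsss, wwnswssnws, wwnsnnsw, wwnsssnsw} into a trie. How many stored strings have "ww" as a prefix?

15

Walk to "ww"; the words in its subtree are exactly those with that prefix.
Words under "ww": wwnsnnnn, wwnsnnsw, wwnsnnww, wwnsnswsss, wwnsnw, wwnss, wwnssns, wwnsss, wwnsssnsw, wwnsswwsn, wwnswnwnwn, wwnswnwsnw, wwnswnww, wwnswssnws, wwnswsss
Count: 15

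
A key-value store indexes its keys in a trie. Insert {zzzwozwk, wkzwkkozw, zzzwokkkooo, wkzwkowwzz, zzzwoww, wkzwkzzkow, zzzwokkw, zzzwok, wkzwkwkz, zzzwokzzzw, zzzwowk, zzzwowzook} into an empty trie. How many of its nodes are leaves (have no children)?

Leaves are exactly the stored words that no other stored word extends.
Those words: "wkzwkkozw", "wkzwkowwzz", "wkzwkwkz", "wkzwkzzkow", "zzzwokkkooo", "zzzwokkw", "zzzwokzzzw", "zzzwowk", "zzzwoww", "zzzwowzook", "zzzwozwk"
Leaf count: 11

11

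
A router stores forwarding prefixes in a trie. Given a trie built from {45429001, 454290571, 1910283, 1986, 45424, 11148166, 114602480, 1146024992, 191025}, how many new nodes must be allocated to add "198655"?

2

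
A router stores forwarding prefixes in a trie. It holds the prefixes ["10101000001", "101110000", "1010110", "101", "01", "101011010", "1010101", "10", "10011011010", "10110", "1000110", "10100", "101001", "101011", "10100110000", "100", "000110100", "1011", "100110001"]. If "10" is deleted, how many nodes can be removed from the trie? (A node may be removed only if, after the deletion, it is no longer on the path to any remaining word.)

0

A node on "10"'s path can go only if nothing else ends at it or branches off below it.
Every node on "10" is still needed (e.g. by "10101000001"), so nothing is freed.
Nodes removed: 0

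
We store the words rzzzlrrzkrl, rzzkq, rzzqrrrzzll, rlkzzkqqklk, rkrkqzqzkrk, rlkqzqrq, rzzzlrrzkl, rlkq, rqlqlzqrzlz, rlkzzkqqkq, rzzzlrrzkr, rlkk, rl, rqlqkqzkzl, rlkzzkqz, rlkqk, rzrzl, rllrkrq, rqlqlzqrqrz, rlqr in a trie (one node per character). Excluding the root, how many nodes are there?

80

Count nodes per top-level branch (shared prefixes stored once):
  'r'-branch (rkrkqzqzkrk, rl, rlkk, rlkq, rlkqk, rlkqzqrq, rlkzzkqqklk, rlkzzkqqkq, rlkzzkqz, rllrkrq, rlqr, rqlqkqzkzl, rqlqlzqrqrz, rqlqlzqrzlz, rzrzl, rzzkq, rzzqrrrzzll, rzzzlrrzkl, rzzzlrrzkr, rzzzlrrzkrl): 80 nodes
Sum: 80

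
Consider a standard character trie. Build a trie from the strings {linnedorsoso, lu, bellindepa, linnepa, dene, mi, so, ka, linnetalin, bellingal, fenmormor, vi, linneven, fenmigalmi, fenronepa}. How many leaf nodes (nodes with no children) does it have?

Leaves are exactly the stored words that no other stored word extends.
Those words: "bellindepa", "bellingal", "dene", "fenmigalmi", "fenmormor", "fenronepa", "ka", "linnedorsoso", "linnepa", "linnetalin", "linneven", "lu", "mi", "so", "vi"
Leaf count: 15

15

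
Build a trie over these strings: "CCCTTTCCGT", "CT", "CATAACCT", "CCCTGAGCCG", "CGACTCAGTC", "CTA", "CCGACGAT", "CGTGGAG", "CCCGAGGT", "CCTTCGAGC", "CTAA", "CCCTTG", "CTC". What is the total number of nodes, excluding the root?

Insert word by word; a character creates a node only if that edge doesn't already exist:
  "CCCTTTCCGT" → 10 new (C, C, C, T, T, T, C, C, G, T)
  "CT" → prefix "C" already present; 1 new (T)
  "CATAACCT" → prefix "C" already present; 7 new (A, T, A, A, C, C, T)
  "CCCTGAGCCG" → prefix "CCCT" already present; 6 new (G, A, G, C, C, G)
  "CGACTCAGTC" → prefix "C" already present; 9 new (G, A, C, T, C, A, G, T, C)
  "CTA" → prefix "CT" already present; 1 new (A)
  "CCGACGAT" → prefix "CC" already present; 6 new (G, A, C, G, A, T)
  "CGTGGAG" → prefix "CG" already present; 5 new (T, G, G, A, G)
  "CCCGAGGT" → prefix "CCC" already present; 5 new (G, A, G, G, T)
  "CCTTCGAGC" → prefix "CC" already present; 7 new (T, T, C, G, A, G, C)
  "CTAA" → prefix "CTA" already present; 1 new (A)
  "CCCTTG" → prefix "CCCTT" already present; 1 new (G)
  "CTC" → prefix "CT" already present; 1 new (C)
Total nodes = 10 + 1 + 7 + 6 + 9 + 1 + 6 + 5 + 5 + 7 + 1 + 1 + 1 = 60

60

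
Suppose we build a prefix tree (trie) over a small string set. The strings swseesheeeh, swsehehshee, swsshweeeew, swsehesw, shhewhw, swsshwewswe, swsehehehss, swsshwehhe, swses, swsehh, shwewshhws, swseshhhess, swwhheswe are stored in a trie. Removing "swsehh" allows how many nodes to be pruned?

After clearing the end-marker at "swsehh", prune upward until reaching a node still needed by another word.
The suffix "h" (1 node) is used only by "swsehh"; the node for "swseh" still has the child "e", so pruning stops there.
Nodes removed: 1

1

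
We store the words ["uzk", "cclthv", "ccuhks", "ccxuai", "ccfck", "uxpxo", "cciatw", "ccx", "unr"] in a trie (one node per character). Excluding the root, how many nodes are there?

30

Count nodes per top-level branch (shared prefixes stored once):
  'c'-branch (ccfck, cciatw, cclthv, ccuhks, ccx, ccxuai): 21 nodes
  'u'-branch (unr, uxpxo, uzk): 9 nodes
Sum: 30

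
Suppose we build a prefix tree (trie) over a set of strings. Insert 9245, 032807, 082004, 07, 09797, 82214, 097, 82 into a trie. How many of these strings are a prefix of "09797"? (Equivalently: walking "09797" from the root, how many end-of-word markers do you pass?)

2

Check each prefix of "09797" against the stored set — each match is an end-marker on the path.
Prefixes of the query that are stored words: "097", "09797"
Count: 2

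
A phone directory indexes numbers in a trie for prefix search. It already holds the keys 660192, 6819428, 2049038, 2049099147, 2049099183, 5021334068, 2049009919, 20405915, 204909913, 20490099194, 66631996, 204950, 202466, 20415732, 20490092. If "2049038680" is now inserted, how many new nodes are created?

3

"2049038" is already a path in the trie; the remaining "680" must be added.
So 10 − 7 = 3 new nodes.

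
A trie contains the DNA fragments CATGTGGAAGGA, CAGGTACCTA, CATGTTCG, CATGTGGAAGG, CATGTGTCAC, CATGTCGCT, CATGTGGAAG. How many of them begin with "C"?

7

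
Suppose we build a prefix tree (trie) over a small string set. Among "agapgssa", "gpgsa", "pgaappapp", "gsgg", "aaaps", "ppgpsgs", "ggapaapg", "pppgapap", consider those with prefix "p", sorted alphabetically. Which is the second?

Filter for "p…" and sort: "pgaappapp", "ppgpsgs", "pppgapap"
The 2nd is ppgpsgs.

ppgpsgs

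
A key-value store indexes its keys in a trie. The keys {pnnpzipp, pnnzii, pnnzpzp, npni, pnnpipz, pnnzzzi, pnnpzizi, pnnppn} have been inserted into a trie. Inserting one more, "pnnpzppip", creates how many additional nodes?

4

The longest prefix of "pnnpzppip" already in the trie is "pnnpz" (length 5).
Each of the 4 remaining characters creates one node.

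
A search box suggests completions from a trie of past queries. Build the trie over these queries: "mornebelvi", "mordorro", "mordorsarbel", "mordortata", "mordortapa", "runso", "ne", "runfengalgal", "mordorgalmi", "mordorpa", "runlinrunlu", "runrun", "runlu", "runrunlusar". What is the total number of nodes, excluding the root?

Trace insertions, counting only characters that open a new branch:
  "mornebelvi" → 10 new (m, o, r, n, e, b, e, l, v, i)
  "mordorro" → prefix "mor" already present; 5 new (d, o, r, r, o)
  "mordorsarbel" → prefix "mordor" already present; 6 new (s, a, r, b, e, l)
  "mordortata" → prefix "mordor" already present; 4 new (t, a, t, a)
  "mordortapa" → prefix "mordorta" already present; 2 new (p, a)
  "runso" → 5 new (r, u, n, s, o)
  "ne" → 2 new (n, e)
  "runfengalgal" → prefix "run" already present; 9 new (f, e, n, g, a, l, g, a, l)
  "mordorgalmi" → prefix "mordor" already present; 5 new (g, a, l, m, i)
  "mordorpa" → prefix "mordor" already present; 2 new (p, a)
  "runlinrunlu" → prefix "run" already present; 8 new (l, i, n, r, u, n, l, u)
  "runrun" → prefix "run" already present; 3 new (r, u, n)
  "runlu" → prefix "runl" already present; 1 new (u)
  "runrunlusar" → prefix "runrun" already present; 5 new (l, u, s, a, r)
Total nodes = 10 + 5 + 6 + 4 + 2 + 5 + 2 + 9 + 5 + 2 + 8 + 3 + 1 + 5 = 67

67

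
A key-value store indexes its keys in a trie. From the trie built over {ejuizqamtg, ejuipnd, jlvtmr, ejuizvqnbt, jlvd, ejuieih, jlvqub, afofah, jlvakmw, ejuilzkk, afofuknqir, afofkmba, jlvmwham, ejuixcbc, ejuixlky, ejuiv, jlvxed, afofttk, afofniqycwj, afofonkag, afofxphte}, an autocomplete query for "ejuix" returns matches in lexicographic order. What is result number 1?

ejuixcbc

Words with prefix "ejuix", in lexicographic order: "ejuixcbc", "ejuixlky"
Position 1: ejuixcbc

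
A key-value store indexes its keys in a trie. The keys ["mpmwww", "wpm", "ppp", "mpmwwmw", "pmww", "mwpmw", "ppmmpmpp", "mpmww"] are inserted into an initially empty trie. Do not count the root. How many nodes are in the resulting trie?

27

Trace insertions, counting only characters that open a new branch:
  "mpmwww" → 6 new (m, p, m, w, w, w)
  "wpm" → 3 new (w, p, m)
  "ppp" → 3 new (p, p, p)
  "mpmwwmw" → prefix "mpmww" already present; 2 new (m, w)
  "pmww" → prefix "p" already present; 3 new (m, w, w)
  "mwpmw" → prefix "m" already present; 4 new (w, p, m, w)
  "ppmmpmpp" → prefix "pp" already present; 6 new (m, m, p, m, p, p)
  "mpmww" → prefix "mpmww" already present; 0 new (none)
Total nodes = 6 + 3 + 3 + 2 + 3 + 4 + 6 + 0 = 27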